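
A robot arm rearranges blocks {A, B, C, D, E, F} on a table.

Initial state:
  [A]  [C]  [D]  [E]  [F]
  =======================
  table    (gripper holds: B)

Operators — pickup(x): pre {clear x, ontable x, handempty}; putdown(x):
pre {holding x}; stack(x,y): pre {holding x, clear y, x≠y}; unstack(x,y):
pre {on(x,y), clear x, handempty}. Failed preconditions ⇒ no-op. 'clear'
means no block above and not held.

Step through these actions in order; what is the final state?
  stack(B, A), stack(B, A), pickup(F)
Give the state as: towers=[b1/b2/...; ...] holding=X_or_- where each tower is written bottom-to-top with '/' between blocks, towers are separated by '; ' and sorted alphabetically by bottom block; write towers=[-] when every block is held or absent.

towers=[A/B; C; D; E] holding=F

step 1 (stack(B, A)): towers=[A/B; C; D; E; F] holding=-
step 2 (stack(B, A)) [no-op]: towers=[A/B; C; D; E; F] holding=-
step 3 (pickup(F)): towers=[A/B; C; D; E] holding=F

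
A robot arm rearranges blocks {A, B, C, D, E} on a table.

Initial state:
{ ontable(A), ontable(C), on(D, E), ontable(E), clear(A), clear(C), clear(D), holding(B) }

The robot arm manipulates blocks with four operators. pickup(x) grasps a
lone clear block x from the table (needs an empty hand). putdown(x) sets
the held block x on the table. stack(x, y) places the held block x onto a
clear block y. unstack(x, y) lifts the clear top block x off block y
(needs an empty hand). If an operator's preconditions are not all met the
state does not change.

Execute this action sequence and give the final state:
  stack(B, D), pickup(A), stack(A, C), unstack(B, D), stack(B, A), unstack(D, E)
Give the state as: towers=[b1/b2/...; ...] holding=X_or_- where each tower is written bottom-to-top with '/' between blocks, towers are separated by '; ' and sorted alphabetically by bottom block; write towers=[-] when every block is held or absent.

step 1 (stack(B, D)): towers=[A; C; E/D/B] holding=-
step 2 (pickup(A)): towers=[C; E/D/B] holding=A
step 3 (stack(A, C)): towers=[C/A; E/D/B] holding=-
step 4 (unstack(B, D)): towers=[C/A; E/D] holding=B
step 5 (stack(B, A)): towers=[C/A/B; E/D] holding=-
step 6 (unstack(D, E)): towers=[C/A/B; E] holding=D

towers=[C/A/B; E] holding=D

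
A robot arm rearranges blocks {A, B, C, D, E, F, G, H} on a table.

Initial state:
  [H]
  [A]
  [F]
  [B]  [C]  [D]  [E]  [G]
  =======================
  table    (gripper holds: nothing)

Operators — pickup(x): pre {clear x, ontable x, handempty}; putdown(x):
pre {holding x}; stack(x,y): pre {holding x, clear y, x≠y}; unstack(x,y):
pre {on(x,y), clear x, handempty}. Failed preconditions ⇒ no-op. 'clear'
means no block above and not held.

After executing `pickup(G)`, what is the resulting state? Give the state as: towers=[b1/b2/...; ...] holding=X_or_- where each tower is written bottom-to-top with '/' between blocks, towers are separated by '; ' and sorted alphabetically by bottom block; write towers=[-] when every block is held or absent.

towers=[B/F/A/H; C; D; E] holding=G

before: towers=[B/F/A/H; C; D; E; G] holding=-
pre[pickup(G)]: clear(G) ok, ontable(G) ok, handempty ok
all met → apply pickup(G)
after:  towers=[B/F/A/H; C; D; E] holding=G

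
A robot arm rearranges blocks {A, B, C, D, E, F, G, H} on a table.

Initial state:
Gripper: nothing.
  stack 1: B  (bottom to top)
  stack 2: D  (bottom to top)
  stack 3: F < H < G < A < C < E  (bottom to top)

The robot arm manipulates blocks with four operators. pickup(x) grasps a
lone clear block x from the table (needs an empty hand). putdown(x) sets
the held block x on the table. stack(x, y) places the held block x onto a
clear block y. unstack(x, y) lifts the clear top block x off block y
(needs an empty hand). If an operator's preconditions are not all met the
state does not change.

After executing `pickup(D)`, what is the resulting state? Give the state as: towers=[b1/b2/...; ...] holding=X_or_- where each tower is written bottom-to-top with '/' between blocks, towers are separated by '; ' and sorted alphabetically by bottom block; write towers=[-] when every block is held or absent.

before: towers=[B; D; F/H/G/A/C/E] holding=-
pre[pickup(D)]: clear(D) ok, ontable(D) ok, handempty ok
all met → apply pickup(D)
after:  towers=[B; F/H/G/A/C/E] holding=D

towers=[B; F/H/G/A/C/E] holding=D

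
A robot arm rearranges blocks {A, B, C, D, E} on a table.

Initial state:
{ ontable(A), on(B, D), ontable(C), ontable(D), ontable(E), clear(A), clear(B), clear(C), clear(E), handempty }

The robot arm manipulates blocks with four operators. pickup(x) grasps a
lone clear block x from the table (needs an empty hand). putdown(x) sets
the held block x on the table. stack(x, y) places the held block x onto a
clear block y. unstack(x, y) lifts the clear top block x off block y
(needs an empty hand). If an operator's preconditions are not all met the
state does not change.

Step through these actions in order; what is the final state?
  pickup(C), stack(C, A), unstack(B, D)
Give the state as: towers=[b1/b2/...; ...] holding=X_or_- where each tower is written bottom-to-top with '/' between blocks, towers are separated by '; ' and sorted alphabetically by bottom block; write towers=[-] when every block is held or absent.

towers=[A/C; D; E] holding=B

step 1 (pickup(C)): towers=[A; D/B; E] holding=C
step 2 (stack(C, A)): towers=[A/C; D/B; E] holding=-
step 3 (unstack(B, D)): towers=[A/C; D; E] holding=B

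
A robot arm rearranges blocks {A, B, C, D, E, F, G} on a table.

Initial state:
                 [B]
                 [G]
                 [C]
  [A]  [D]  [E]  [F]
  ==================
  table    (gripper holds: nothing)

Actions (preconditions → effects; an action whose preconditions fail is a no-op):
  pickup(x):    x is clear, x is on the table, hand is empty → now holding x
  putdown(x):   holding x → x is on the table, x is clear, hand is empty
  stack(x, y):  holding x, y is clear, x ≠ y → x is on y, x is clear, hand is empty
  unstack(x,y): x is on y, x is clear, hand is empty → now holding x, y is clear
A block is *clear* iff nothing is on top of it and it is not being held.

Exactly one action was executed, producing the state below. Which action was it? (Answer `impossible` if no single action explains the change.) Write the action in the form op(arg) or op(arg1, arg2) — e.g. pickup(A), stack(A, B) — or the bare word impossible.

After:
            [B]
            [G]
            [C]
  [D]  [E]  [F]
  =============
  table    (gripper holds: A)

pickup(A)

target: towers=[D; E; F/C/G/B] holding=A
     unstack(B, G) → towers=[A; D; E; F/C/G] holding=B
         pickup(D) → towers=[A; E; F/C/G/B] holding=D
         pickup(A) → towers=[D; E; F/C/G/B] holding=A  ← match
         pickup(E) → towers=[A; D; F/C/G/B] holding=E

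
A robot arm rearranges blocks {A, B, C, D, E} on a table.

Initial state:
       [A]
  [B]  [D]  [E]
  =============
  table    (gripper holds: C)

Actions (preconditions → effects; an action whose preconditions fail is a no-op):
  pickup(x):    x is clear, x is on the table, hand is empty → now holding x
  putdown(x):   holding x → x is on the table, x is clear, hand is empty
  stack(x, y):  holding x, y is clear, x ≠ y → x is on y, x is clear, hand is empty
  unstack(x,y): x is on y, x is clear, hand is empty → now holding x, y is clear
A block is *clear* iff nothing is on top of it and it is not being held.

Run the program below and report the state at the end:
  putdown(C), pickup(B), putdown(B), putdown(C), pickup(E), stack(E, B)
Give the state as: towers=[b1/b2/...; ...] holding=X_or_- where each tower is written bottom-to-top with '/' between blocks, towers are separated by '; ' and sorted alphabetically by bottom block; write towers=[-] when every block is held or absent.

towers=[B/E; C; D/A] holding=-

step 1 (putdown(C)): towers=[B; C; D/A; E] holding=-
step 2 (pickup(B)): towers=[C; D/A; E] holding=B
step 3 (putdown(B)): towers=[B; C; D/A; E] holding=-
step 4 (putdown(C)) [no-op]: towers=[B; C; D/A; E] holding=-
step 5 (pickup(E)): towers=[B; C; D/A] holding=E
step 6 (stack(E, B)): towers=[B/E; C; D/A] holding=-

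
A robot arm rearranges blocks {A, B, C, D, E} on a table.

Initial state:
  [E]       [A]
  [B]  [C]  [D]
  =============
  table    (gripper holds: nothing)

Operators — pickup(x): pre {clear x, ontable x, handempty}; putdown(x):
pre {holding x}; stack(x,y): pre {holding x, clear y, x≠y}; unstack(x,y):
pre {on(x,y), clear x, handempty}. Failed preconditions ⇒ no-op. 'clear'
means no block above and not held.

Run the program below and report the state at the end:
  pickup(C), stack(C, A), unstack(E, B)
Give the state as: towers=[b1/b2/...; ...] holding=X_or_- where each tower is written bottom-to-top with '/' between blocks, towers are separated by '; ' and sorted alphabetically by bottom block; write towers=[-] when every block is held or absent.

towers=[B; D/A/C] holding=E

step 1 (pickup(C)): towers=[B/E; D/A] holding=C
step 2 (stack(C, A)): towers=[B/E; D/A/C] holding=-
step 3 (unstack(E, B)): towers=[B; D/A/C] holding=E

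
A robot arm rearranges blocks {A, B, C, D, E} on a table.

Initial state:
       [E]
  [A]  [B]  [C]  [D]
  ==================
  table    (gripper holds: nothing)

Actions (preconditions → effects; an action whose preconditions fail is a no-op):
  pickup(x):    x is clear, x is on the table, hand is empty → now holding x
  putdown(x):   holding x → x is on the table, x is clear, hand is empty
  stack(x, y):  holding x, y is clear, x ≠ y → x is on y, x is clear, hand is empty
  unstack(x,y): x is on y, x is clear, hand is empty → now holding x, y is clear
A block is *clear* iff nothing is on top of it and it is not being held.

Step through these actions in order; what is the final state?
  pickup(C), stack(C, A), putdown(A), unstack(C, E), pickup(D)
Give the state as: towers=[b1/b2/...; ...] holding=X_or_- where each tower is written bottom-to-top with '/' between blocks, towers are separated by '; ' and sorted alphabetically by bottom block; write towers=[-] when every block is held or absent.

towers=[A/C; B/E] holding=D

step 1 (pickup(C)): towers=[A; B/E; D] holding=C
step 2 (stack(C, A)): towers=[A/C; B/E; D] holding=-
step 3 (putdown(A)) [no-op]: towers=[A/C; B/E; D] holding=-
step 4 (unstack(C, E)) [no-op]: towers=[A/C; B/E; D] holding=-
step 5 (pickup(D)): towers=[A/C; B/E] holding=D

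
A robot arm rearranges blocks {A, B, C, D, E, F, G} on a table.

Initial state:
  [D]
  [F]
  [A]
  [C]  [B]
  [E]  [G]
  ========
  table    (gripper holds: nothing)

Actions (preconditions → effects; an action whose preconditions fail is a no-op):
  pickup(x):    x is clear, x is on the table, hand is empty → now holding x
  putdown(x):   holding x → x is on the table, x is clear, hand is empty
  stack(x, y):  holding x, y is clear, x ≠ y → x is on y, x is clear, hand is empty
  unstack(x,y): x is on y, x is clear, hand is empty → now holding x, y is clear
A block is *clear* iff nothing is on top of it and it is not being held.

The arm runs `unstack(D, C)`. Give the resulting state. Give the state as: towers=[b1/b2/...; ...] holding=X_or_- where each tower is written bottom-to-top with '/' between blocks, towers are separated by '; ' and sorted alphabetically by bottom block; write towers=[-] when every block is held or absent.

before: towers=[E/C/A/F/D; G/B] holding=-
pre[unstack(D, C)]: on(D,C) fail, clear(D) ok, handempty ok
on(D,C) unmet → unstack(D, C) is a no-op
after:  towers=[E/C/A/F/D; G/B] holding=-

towers=[E/C/A/F/D; G/B] holding=-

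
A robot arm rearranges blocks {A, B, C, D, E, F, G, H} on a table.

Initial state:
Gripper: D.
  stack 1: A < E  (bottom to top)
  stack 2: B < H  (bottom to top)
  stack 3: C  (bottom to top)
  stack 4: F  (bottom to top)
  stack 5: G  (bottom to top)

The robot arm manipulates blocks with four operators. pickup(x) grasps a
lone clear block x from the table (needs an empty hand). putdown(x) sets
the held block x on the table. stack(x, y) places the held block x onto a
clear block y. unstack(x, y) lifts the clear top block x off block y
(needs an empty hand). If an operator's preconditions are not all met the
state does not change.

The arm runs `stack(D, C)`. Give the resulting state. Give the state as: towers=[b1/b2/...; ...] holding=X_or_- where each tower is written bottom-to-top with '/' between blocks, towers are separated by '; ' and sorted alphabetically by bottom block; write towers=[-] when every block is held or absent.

before: towers=[A/E; B/H; C; F; G] holding=D
pre[stack(D, C)]: holding(D) ✓, clear(C) ✓, D≠C ✓
all met → apply stack(D, C)
after:  towers=[A/E; B/H; C/D; F; G] holding=-

towers=[A/E; B/H; C/D; F; G] holding=-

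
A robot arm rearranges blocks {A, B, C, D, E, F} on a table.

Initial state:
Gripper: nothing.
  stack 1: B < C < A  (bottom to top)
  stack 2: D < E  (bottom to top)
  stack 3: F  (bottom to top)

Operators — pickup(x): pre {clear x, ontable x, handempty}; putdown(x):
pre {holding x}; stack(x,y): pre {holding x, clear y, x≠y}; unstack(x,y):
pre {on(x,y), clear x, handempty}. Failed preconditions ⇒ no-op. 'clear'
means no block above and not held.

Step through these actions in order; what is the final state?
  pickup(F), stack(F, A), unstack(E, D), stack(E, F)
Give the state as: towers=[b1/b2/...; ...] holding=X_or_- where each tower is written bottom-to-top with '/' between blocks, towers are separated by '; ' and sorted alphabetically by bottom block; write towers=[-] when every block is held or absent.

towers=[B/C/A/F/E; D] holding=-

step 1 (pickup(F)): towers=[B/C/A; D/E] holding=F
step 2 (stack(F, A)): towers=[B/C/A/F; D/E] holding=-
step 3 (unstack(E, D)): towers=[B/C/A/F; D] holding=E
step 4 (stack(E, F)): towers=[B/C/A/F/E; D] holding=-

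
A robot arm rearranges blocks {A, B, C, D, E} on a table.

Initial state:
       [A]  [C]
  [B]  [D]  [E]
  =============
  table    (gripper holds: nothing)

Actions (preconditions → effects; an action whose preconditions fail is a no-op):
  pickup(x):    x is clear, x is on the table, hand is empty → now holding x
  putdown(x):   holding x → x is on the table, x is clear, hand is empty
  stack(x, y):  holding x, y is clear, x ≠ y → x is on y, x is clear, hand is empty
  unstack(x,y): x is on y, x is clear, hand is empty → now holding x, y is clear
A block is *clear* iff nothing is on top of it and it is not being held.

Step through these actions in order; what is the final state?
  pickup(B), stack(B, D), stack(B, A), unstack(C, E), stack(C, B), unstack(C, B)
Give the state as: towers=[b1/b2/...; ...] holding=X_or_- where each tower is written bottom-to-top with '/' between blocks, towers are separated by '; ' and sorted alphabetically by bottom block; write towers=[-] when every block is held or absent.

step 1 (pickup(B)): towers=[D/A; E/C] holding=B
step 2 (stack(B, D)) [no-op]: towers=[D/A; E/C] holding=B
step 3 (stack(B, A)): towers=[D/A/B; E/C] holding=-
step 4 (unstack(C, E)): towers=[D/A/B; E] holding=C
step 5 (stack(C, B)): towers=[D/A/B/C; E] holding=-
step 6 (unstack(C, B)): towers=[D/A/B; E] holding=C

towers=[D/A/B; E] holding=C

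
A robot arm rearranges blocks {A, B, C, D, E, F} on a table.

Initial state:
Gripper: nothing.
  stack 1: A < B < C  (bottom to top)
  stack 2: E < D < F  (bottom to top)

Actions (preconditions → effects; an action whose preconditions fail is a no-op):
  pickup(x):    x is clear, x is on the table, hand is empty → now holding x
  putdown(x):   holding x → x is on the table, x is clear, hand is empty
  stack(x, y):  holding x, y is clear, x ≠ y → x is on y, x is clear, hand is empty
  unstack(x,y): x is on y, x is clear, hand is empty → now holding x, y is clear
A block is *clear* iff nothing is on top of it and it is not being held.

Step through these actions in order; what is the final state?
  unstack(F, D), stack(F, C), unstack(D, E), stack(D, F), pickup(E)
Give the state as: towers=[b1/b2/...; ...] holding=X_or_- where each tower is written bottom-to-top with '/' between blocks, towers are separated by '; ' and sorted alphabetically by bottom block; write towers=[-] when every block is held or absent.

step 1 (unstack(F, D)): towers=[A/B/C; E/D] holding=F
step 2 (stack(F, C)): towers=[A/B/C/F; E/D] holding=-
step 3 (unstack(D, E)): towers=[A/B/C/F; E] holding=D
step 4 (stack(D, F)): towers=[A/B/C/F/D; E] holding=-
step 5 (pickup(E)): towers=[A/B/C/F/D] holding=E

towers=[A/B/C/F/D] holding=E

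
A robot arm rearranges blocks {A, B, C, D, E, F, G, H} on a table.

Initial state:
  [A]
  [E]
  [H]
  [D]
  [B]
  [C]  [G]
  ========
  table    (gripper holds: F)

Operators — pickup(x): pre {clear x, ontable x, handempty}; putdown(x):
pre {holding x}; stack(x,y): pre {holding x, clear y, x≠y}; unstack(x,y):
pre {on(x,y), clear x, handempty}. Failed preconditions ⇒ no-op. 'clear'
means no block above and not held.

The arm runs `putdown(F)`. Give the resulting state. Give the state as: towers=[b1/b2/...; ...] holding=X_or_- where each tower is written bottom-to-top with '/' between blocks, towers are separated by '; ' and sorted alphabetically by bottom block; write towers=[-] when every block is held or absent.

towers=[C/B/D/H/E/A; F; G] holding=-

before: towers=[C/B/D/H/E/A; G] holding=F
pre[putdown(F)]: holding(F) ✓
all met → apply putdown(F)
after:  towers=[C/B/D/H/E/A; F; G] holding=-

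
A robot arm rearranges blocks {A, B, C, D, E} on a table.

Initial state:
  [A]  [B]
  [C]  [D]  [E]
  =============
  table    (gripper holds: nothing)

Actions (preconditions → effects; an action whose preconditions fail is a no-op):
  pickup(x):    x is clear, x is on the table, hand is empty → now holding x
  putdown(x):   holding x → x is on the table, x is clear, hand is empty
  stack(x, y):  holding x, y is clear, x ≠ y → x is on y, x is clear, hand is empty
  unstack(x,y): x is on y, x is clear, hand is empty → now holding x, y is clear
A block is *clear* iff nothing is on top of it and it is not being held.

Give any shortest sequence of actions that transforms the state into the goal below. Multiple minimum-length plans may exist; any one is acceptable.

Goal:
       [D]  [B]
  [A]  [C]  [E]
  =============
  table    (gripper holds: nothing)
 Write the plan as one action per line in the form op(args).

unstack(B, D)
stack(B, E)
unstack(A, C)
putdown(A)
pickup(D)
stack(D, C)

step 1 (unstack(B, D)): towers=[C/A; D; E] holding=B
step 2 (stack(B, E)): towers=[C/A; D; E/B] holding=-
step 3 (unstack(A, C)): towers=[C; D; E/B] holding=A
step 4 (putdown(A)): towers=[A; C; D; E/B] holding=-
step 5 (pickup(D)): towers=[A; C; E/B] holding=D
step 6 (stack(D, C)): towers=[A; C/D; E/B] holding=-
goal check: towers=[A; C/D; E/B] holding=- — reached (length 6, optimal by BFS)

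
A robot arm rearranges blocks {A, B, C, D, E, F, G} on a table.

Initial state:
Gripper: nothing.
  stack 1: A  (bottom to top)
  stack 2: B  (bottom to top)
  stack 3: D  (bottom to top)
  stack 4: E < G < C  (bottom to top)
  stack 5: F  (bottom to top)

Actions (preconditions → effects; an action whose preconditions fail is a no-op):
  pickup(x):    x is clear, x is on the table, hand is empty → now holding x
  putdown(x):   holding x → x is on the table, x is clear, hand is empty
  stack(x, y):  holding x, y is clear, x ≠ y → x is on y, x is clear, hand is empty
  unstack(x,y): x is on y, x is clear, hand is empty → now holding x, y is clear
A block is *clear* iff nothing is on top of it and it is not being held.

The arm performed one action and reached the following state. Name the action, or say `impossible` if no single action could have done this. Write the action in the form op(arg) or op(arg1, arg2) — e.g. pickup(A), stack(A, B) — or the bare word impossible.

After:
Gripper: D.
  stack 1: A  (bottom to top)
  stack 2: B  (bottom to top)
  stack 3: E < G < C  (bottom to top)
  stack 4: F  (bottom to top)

target: towers=[A; B; E/G/C; F] holding=D
         pickup(B) → towers=[A; D; E/G/C; F] holding=B
         pickup(F) → towers=[A; B; D; E/G/C] holding=F
         pickup(D) → towers=[A; B; E/G/C; F] holding=D  ← match
         pickup(A) → towers=[B; D; E/G/C; F] holding=A
     unstack(C, G) → towers=[A; B; D; E/G; F] holding=C

pickup(D)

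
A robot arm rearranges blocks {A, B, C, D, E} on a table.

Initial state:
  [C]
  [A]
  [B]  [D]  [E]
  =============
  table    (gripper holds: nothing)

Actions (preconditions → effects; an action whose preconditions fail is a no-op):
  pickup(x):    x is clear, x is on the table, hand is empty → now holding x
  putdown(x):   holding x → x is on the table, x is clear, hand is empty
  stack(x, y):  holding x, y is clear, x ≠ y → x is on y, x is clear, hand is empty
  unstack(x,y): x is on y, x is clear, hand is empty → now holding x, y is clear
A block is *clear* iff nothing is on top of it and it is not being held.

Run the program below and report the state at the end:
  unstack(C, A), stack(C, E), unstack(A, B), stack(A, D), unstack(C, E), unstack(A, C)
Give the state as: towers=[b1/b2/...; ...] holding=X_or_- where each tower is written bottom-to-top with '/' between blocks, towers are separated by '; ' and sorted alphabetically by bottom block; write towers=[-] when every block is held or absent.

towers=[B; D/A; E] holding=C

step 1 (unstack(C, A)): towers=[B/A; D; E] holding=C
step 2 (stack(C, E)): towers=[B/A; D; E/C] holding=-
step 3 (unstack(A, B)): towers=[B; D; E/C] holding=A
step 4 (stack(A, D)): towers=[B; D/A; E/C] holding=-
step 5 (unstack(C, E)): towers=[B; D/A; E] holding=C
step 6 (unstack(A, C)) [no-op]: towers=[B; D/A; E] holding=C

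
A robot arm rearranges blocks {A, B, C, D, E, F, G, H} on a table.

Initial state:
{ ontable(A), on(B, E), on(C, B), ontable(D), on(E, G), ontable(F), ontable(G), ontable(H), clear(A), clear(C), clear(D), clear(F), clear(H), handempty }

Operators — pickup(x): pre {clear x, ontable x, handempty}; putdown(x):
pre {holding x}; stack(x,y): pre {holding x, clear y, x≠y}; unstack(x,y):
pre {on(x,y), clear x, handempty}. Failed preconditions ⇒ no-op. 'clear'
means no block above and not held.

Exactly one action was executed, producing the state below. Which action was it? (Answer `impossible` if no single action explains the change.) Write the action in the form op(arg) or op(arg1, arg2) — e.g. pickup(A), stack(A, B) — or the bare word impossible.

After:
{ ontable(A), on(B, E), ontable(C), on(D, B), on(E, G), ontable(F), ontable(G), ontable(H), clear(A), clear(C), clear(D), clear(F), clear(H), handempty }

impossible

target: towers=[A; C; F; G/E/B/D; H] holding=-
         pickup(A) → towers=[D; F; G/E/B/C; H] holding=A
         pickup(H) → towers=[A; D; F; G/E/B/C] holding=H
         pickup(F) → towers=[A; D; G/E/B/C; H] holding=F
         pickup(D) → towers=[A; F; G/E/B/C; H] holding=D
     unstack(C, B) → towers=[A; D; F; G/E/B; H] holding=C
none of the 5 applicable actions match → impossible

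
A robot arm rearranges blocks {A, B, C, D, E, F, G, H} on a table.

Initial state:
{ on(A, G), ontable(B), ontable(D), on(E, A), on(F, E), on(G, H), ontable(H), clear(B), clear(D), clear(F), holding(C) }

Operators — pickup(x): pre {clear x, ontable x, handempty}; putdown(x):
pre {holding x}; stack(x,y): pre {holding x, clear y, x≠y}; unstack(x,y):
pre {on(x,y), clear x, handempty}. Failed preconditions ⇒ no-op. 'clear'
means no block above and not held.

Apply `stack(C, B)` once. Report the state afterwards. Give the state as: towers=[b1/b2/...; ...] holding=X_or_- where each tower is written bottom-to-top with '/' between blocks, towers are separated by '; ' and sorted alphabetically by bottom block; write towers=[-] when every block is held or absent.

before: towers=[B; D; H/G/A/E/F] holding=C
pre[stack(C, B)]: holding(C) yes, clear(B) yes, C≠B yes
all met → apply stack(C, B)
after:  towers=[B/C; D; H/G/A/E/F] holding=-

towers=[B/C; D; H/G/A/E/F] holding=-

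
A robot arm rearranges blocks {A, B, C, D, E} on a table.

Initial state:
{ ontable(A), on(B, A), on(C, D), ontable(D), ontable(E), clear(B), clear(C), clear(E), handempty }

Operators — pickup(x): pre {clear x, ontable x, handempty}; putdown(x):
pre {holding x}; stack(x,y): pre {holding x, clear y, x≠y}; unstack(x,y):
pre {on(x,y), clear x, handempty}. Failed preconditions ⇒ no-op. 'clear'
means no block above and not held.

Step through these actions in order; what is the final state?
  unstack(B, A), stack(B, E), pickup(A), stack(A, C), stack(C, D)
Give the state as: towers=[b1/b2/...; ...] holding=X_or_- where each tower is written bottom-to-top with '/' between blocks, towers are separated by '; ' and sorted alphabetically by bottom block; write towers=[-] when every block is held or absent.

towers=[D/C/A; E/B] holding=-

step 1 (unstack(B, A)): towers=[A; D/C; E] holding=B
step 2 (stack(B, E)): towers=[A; D/C; E/B] holding=-
step 3 (pickup(A)): towers=[D/C; E/B] holding=A
step 4 (stack(A, C)): towers=[D/C/A; E/B] holding=-
step 5 (stack(C, D)) [no-op]: towers=[D/C/A; E/B] holding=-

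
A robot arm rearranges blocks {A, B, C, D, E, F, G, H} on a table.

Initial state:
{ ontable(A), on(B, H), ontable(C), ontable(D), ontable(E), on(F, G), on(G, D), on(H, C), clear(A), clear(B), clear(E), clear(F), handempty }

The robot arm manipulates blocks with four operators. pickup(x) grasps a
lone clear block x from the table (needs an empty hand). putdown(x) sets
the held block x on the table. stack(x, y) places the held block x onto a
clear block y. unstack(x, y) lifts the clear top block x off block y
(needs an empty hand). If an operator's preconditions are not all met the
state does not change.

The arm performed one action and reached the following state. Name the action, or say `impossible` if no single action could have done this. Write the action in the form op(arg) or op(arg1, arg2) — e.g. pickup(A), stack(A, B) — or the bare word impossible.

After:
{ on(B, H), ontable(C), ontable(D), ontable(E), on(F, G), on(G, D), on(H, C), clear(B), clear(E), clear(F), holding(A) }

target: towers=[C/H/B; D/G/F; E] holding=A
         pickup(A) → towers=[C/H/B; D/G/F; E] holding=A  ← match
         pickup(E) → towers=[A; C/H/B; D/G/F] holding=E
     unstack(B, H) → towers=[A; C/H; D/G/F; E] holding=B
     unstack(F, G) → towers=[A; C/H/B; D/G; E] holding=F

pickup(A)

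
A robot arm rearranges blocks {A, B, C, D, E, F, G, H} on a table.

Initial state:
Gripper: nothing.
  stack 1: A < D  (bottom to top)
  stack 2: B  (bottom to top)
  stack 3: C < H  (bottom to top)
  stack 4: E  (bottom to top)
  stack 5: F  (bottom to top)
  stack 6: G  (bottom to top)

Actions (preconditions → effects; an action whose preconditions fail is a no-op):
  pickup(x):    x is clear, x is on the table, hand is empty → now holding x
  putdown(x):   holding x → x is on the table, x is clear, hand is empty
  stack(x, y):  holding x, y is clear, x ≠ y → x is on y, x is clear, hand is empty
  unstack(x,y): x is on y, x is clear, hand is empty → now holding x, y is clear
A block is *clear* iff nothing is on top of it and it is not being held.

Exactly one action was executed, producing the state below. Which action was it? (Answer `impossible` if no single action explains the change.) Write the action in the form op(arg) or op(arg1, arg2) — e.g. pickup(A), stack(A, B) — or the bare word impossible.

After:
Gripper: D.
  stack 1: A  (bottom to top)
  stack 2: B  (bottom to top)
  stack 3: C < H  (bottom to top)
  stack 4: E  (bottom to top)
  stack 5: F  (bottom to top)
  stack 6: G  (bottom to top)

target: towers=[A; B; C/H; E; F; G] holding=D
         pickup(G) → towers=[A/D; B; C/H; E; F] holding=G
         pickup(E) → towers=[A/D; B; C/H; F; G] holding=E
     unstack(H, C) → towers=[A/D; B; C; E; F; G] holding=H
         pickup(B) → towers=[A/D; C/H; E; F; G] holding=B
         pickup(F) → towers=[A/D; B; C/H; E; G] holding=F
     unstack(D, A) → towers=[A; B; C/H; E; F; G] holding=D  ← match

unstack(D, A)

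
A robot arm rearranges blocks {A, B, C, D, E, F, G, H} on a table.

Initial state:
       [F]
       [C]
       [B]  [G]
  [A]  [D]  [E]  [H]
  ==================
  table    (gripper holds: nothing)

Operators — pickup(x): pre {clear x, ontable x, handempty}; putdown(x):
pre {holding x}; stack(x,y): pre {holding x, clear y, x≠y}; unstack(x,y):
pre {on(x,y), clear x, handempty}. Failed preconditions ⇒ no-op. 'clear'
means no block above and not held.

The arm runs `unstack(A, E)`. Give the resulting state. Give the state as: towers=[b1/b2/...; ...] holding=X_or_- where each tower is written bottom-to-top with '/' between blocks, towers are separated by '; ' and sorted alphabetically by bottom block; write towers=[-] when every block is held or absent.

towers=[A; D/B/C/F; E/G; H] holding=-

before: towers=[A; D/B/C/F; E/G; H] holding=-
pre[unstack(A, E)]: on(A,E) fail, clear(A) ok, handempty ok
on(A,E) unmet → unstack(A, E) is a no-op
after:  towers=[A; D/B/C/F; E/G; H] holding=-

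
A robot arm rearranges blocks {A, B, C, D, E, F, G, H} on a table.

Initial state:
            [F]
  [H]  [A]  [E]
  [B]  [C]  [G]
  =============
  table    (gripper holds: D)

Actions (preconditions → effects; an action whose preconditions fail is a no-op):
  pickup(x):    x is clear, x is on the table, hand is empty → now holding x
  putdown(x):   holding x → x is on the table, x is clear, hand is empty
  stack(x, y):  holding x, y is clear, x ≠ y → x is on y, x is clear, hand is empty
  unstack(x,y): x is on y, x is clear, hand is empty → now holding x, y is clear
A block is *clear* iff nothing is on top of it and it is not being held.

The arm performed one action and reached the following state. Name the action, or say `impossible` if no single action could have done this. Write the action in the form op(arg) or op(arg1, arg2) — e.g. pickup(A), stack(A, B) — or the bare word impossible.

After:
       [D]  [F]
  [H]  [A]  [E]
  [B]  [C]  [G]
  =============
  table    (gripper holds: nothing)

stack(D, A)

target: towers=[B/H; C/A/D; G/E/F] holding=-
        putdown(D) → towers=[B/H; C/A; D; G/E/F] holding=-
       stack(D, A) → towers=[B/H; C/A/D; G/E/F] holding=-  ← match
       stack(D, H) → towers=[B/H/D; C/A; G/E/F] holding=-
       stack(D, F) → towers=[B/H; C/A; G/E/F/D] holding=-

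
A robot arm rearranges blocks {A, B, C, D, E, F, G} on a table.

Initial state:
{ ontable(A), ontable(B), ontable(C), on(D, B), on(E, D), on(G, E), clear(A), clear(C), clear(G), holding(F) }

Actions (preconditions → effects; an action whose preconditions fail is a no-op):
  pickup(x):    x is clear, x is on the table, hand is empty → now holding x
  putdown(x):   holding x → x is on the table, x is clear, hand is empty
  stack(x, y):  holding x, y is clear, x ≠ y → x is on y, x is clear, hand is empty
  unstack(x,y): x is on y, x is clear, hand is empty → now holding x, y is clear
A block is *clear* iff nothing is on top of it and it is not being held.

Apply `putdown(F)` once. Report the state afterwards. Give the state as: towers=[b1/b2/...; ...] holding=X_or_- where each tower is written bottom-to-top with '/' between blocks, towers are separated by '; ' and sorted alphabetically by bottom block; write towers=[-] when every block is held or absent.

before: towers=[A; B/D/E/G; C] holding=F
pre[putdown(F)]: holding(F) ok
all met → apply putdown(F)
after:  towers=[A; B/D/E/G; C; F] holding=-

towers=[A; B/D/E/G; C; F] holding=-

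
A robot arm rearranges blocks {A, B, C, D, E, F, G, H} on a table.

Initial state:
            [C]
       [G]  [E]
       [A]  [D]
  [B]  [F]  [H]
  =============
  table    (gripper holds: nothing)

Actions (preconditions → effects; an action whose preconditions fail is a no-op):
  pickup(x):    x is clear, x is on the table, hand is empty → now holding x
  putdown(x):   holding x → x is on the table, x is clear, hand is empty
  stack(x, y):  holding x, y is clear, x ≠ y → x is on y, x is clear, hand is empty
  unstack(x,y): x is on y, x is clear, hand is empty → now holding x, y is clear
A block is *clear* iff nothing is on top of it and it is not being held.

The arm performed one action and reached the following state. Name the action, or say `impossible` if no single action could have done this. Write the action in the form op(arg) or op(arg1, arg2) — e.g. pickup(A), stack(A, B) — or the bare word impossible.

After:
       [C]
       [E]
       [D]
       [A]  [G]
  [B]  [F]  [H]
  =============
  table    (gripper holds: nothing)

impossible

target: towers=[B; F/A/D/E/C; H/G] holding=-
     unstack(G, A) → towers=[B; F/A; H/D/E/C] holding=G
         pickup(B) → towers=[F/A/G; H/D/E/C] holding=B
     unstack(C, E) → towers=[B; F/A/G; H/D/E] holding=C
none of the 3 applicable actions match → impossible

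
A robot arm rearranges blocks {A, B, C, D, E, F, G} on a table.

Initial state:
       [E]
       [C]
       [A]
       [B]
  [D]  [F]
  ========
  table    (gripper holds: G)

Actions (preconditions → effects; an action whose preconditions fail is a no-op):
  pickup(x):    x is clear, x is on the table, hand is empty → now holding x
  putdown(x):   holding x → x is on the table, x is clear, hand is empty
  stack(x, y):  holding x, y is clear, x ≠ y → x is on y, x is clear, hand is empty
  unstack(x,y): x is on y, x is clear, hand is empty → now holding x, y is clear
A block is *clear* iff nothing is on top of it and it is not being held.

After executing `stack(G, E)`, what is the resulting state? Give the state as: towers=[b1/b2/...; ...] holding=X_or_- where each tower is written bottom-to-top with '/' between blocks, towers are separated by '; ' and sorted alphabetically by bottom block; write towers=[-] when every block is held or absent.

towers=[D; F/B/A/C/E/G] holding=-

before: towers=[D; F/B/A/C/E] holding=G
pre[stack(G, E)]: holding(G) ✓, clear(E) ✓, G≠E ✓
all met → apply stack(G, E)
after:  towers=[D; F/B/A/C/E/G] holding=-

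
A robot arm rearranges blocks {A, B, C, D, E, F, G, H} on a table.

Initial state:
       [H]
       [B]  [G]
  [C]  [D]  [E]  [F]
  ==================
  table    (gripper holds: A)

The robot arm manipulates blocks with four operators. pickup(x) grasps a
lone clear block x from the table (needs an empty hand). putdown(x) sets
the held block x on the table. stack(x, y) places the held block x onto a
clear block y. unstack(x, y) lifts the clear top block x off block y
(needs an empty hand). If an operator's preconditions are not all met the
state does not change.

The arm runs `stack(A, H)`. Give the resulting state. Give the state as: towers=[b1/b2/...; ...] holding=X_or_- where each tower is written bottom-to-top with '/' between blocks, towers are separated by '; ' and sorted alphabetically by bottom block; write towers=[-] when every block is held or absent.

towers=[C; D/B/H/A; E/G; F] holding=-

before: towers=[C; D/B/H; E/G; F] holding=A
pre[stack(A, H)]: holding(A) ✓, clear(H) ✓, A≠H ✓
all met → apply stack(A, H)
after:  towers=[C; D/B/H/A; E/G; F] holding=-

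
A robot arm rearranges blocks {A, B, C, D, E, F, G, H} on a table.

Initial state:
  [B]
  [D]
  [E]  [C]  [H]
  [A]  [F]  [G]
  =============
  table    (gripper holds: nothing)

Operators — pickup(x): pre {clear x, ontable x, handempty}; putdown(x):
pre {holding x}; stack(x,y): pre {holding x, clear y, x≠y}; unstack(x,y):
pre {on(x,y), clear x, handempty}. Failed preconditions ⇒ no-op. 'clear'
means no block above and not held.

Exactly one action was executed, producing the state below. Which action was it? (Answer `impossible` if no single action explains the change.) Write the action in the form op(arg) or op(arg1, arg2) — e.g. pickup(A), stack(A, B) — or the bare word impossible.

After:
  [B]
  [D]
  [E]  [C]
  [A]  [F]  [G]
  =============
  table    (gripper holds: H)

unstack(H, G)

target: towers=[A/E/D/B; F/C; G] holding=H
     unstack(H, G) → towers=[A/E/D/B; F/C; G] holding=H  ← match
     unstack(B, D) → towers=[A/E/D; F/C; G/H] holding=B
     unstack(C, F) → towers=[A/E/D/B; F; G/H] holding=C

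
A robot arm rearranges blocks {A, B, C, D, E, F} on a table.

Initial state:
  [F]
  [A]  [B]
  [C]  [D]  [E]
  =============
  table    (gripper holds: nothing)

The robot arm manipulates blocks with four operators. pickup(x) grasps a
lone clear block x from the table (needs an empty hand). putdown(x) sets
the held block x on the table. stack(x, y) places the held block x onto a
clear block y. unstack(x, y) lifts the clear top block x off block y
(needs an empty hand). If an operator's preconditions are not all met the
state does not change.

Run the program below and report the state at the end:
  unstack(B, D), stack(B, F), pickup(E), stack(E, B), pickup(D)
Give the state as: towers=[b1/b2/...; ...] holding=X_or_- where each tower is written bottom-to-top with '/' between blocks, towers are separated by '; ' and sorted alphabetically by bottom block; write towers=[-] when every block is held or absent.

towers=[C/A/F/B/E] holding=D

step 1 (unstack(B, D)): towers=[C/A/F; D; E] holding=B
step 2 (stack(B, F)): towers=[C/A/F/B; D; E] holding=-
step 3 (pickup(E)): towers=[C/A/F/B; D] holding=E
step 4 (stack(E, B)): towers=[C/A/F/B/E; D] holding=-
step 5 (pickup(D)): towers=[C/A/F/B/E] holding=D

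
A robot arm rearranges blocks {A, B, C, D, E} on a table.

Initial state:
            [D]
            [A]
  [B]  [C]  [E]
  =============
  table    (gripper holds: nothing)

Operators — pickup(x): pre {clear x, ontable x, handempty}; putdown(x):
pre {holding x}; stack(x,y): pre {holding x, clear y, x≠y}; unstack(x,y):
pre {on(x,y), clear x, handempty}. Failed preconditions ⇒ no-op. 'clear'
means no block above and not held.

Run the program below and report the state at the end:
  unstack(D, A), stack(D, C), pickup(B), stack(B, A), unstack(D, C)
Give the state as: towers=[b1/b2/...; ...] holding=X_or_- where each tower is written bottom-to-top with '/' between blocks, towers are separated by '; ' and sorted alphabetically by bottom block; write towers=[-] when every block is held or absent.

step 1 (unstack(D, A)): towers=[B; C; E/A] holding=D
step 2 (stack(D, C)): towers=[B; C/D; E/A] holding=-
step 3 (pickup(B)): towers=[C/D; E/A] holding=B
step 4 (stack(B, A)): towers=[C/D; E/A/B] holding=-
step 5 (unstack(D, C)): towers=[C; E/A/B] holding=D

towers=[C; E/A/B] holding=D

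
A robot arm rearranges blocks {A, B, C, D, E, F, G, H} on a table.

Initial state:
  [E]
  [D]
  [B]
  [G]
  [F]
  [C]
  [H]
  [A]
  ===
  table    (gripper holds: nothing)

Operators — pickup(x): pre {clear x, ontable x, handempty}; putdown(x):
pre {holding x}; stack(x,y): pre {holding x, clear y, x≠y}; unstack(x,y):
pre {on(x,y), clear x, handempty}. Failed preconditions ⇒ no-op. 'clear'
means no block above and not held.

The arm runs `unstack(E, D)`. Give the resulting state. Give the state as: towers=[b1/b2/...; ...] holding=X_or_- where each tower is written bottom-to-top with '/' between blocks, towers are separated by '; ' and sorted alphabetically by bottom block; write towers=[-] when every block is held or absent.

towers=[A/H/C/F/G/B/D] holding=E

before: towers=[A/H/C/F/G/B/D/E] holding=-
pre[unstack(E, D)]: on(E,D) yes, clear(E) yes, handempty yes
all met → apply unstack(E, D)
after:  towers=[A/H/C/F/G/B/D] holding=E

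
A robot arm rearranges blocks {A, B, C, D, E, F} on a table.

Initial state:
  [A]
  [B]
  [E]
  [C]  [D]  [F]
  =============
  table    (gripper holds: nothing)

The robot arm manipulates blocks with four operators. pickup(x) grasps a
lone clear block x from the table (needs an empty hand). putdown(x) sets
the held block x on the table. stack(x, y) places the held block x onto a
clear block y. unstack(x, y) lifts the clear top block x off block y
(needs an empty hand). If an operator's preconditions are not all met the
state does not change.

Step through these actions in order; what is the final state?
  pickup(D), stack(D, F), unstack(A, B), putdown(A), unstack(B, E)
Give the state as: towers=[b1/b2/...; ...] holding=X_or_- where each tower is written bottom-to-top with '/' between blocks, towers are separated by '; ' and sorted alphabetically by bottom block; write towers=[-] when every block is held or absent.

towers=[A; C/E; F/D] holding=B

step 1 (pickup(D)): towers=[C/E/B/A; F] holding=D
step 2 (stack(D, F)): towers=[C/E/B/A; F/D] holding=-
step 3 (unstack(A, B)): towers=[C/E/B; F/D] holding=A
step 4 (putdown(A)): towers=[A; C/E/B; F/D] holding=-
step 5 (unstack(B, E)): towers=[A; C/E; F/D] holding=B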